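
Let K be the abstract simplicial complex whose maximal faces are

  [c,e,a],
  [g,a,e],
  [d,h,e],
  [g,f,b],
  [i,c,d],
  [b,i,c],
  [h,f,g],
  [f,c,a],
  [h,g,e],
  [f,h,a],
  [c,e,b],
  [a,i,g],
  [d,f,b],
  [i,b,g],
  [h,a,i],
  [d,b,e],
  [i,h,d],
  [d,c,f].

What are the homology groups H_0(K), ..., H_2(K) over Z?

H_0 = Z,  H_1 = Z ⊕ Z/2Z,  H_2 = 0.

Order the vertices as a < b < c < d < e < f < g < h < i. Listing each simplex with vertices in this order, K has dimension 2 with simplices:

  0-simplices (9): a, b, c, d, e, f, g, h, i
  1-simplices (27): ac, ae, af, ag, ah, ai, bc, bd, be, bf, bg, bi, cd, ce, cf, ci, de, df, dh, di, eg, eh, fg, fh, gh, gi, hi
  2-simplices (18): ace, acf, aeg, afh, agi, ahi, bce, bci, bde, bdf, bfg, bgi, cdf, cdi, deh, dhi, egh, fgh

so the chain groups are C_0 ≅ Z^9, C_1 ≅ Z^27, C_2 ≅ Z^18.

The boundary map ∂_1: C_1 → C_0 maps an edge to its endpoints' difference, ∂[p,q] = q − p. For instance
  ∂bi = i − b.
The resulting 9×27 matrix has rank 8, and its Smith normal form has invariant factors (1,1,1,1,1,1,1,1).

The boundary map ∂_2: C_2 → C_1 acts by ∂[p,q,r] = [q,r] − [p,r] + [p,q]. For instance
  ∂bci = ci − bi + bc,
  ∂bdf = df − bf + bd.
This gives a 27×18 integer matrix of rank 18; reducing to Smith normal form yields diagonal entries (1,1,1,1,1,1,1,1,1,1,1,1,1,1,1,1,1,2).

Computing H_k = (kernel of ∂_k) / (image of ∂_{k+1}):

  H_0: rank C_0 − rank ∂_1 = 9 − 8 = 1, and the invariant factors of ∂_1 are all 1, so H_0 = Z.
  H_1: rank ker ∂_1 − rank ∂_2 = (27 − 8) − 18 = 1, and ∂_2 has invariant factor 2 > 1, so H_1 = Z ⊕ Z/2Z.
  H_2: rank ker ∂_2 − rank ∂_3 = (18 − 18) − 0 = 0, and there is no ∂_3, so H_2 = 0.

As a check, the Euler characteristic is 9 − 27 + 18 = 0, which agrees with 1 − 1 + 0 = 0.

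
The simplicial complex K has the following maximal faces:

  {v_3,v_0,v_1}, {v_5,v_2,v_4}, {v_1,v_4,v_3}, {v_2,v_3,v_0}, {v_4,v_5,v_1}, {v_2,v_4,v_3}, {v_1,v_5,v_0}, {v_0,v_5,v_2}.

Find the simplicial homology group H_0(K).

H_0 ≅ Z.

Take the total order v_0 < v_1 < v_2 < v_3 < v_4 < v_5 on the vertex set. Then K (dimension 2) consists of the simplices:

  0-simplices (6): [v_0], [v_1], [v_2], [v_3], [v_4], [v_5]
  1-simplices (12): [v_0,v_1], [v_0,v_2], [v_0,v_3], [v_0,v_5], [v_1,v_3], [v_1,v_4], [v_1,v_5], [v_2,v_3], [v_2,v_4], [v_2,v_5], [v_3,v_4], [v_4,v_5]
  2-simplices (8): [v_0,v_1,v_3], [v_0,v_1,v_5], [v_0,v_2,v_3], [v_0,v_2,v_5], [v_1,v_3,v_4], [v_1,v_4,v_5], [v_2,v_3,v_4], [v_2,v_4,v_5]

giving chain groups C_0 ≅ Z^6, C_1 ≅ Z^12, C_2 ≅ Z^8.

Boundary ∂_1: C_1 → C_0 sends each edge [p,q] (with p < q) to q − p.
The 6×12 boundary matrix has rank 5 and Smith normal form diag(1,1,1,1,1).

The boundary map ∂_2: C_2 → C_1 acts by ∂[p,q,r] = [q,r] − [p,r] + [p,q]. For instance
  ∂[v_2,v_4,v_5] = [v_4,v_5] − [v_2,v_5] + [v_2,v_4],
  ∂[v_0,v_2,v_5] = [v_2,v_5] − [v_0,v_5] + [v_0,v_2].
This gives a 12×8 integer matrix of rank 7; reducing to Smith normal form yields diagonal entries (1,1,1,1,1,1,1).

Computing H_k = (kernel of ∂_k) / (image of ∂_{k+1}):

  H_0: rank C_0 − rank ∂_1 = 6 − 5 = 1, and the invariant factors of ∂_1 are all 1, so H_0 = Z.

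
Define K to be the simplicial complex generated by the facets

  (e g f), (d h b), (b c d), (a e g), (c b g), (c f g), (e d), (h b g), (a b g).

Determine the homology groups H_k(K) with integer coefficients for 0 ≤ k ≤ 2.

H_0 ≅ Z,  H_1 ≅ Z,  H_2 = 0.

Fix the vertex order a < b < c < d < e < f < g < h and write every simplex with vertices in increasing order. Then dim K = 2 and the simplices of K are:

  0-simplices (8): a, b, c, d, e, f, g, h
  1-simplices (16): ab, ae, ag, bc, bd, bg, bh, cd, cf, cg, de, dh, ef, eg, fg, gh
  2-simplices (8): abg, aeg, bcd, bcg, bdh, bgh, cfg, efg

giving chain groups C_0 ≅ Z^8, C_1 ≅ Z^16, C_2 ≅ Z^8.

∂_1: C_1 → C_0 sends each edge [p,q] (with p < q) to q − p. For instance
  ∂ab = b − a.
The resulting 8×16 matrix has rank 7, and its Smith normal form has invariant factors (1,1,1,1,1,1,1).

The boundary map ∂_2: C_2 → C_1 maps a triangle to the signed sum of its edges. For instance
  ∂bgh = gh − bh + bg,
  ∂efg = fg − eg + ef.
The resulting 16×8 matrix has rank 8, and its Smith normal form has invariant factors (1,1,1,1,1,1,1,1).

From H_k ≅ ker(∂_k) / im(∂_{k+1}) we obtain:

  H_0: rank C_0 − rank ∂_1 = 8 − 7 = 1, and the invariant factors of ∂_1 are all 1, so H_0 ≅ Z.
  H_1: rank ker ∂_1 − rank ∂_2 = (16 − 7) − 8 = 1, and the invariant factors of ∂_2 are all 1, so H_1 ≅ Z.
  H_2: rank ker ∂_2 − rank ∂_3 = (8 − 8) − 0 = 0, and there is no ∂_3, so H_2 ≅ 0.

As a check, the Euler characteristic is 8 − 16 + 8 = 0, which agrees with 1 − 1 + 0 = 0.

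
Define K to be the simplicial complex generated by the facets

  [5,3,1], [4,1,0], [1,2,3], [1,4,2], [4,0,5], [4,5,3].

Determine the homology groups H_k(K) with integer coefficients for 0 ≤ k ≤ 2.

Take the total order 0 < 1 < 2 < 3 < 4 < 5 on the vertex set. Then K (dimension 2) consists of the simplices:

  0-simplices (6): [0], [1], [2], [3], [4], [5]
  1-simplices (12): [0,1], [0,4], [0,5], [1,2], [1,3], [1,4], [1,5], [2,3], [2,4], [3,4], [3,5], [4,5]
  2-simplices (6): [0,1,4], [0,4,5], [1,2,3], [1,2,4], [1,3,5], [3,4,5]

giving chain groups C_0 ≅ Z^6, C_1 ≅ Z^12, C_2 ≅ Z^6.

The boundary map ∂_1: C_1 → C_0 maps an edge to its endpoints' difference, ∂[p,q] = q − p.
This gives a 6×12 integer matrix of rank 5; reducing to Smith normal form yields diagonal entries (1,1,1,1,1).

Boundary ∂_2: C_2 → C_1 maps a triangle to the signed sum of its edges. For instance
  ∂[1,2,4] = [2,4] − [1,4] + [1,2],
  ∂[0,4,5] = [4,5] − [0,5] + [0,4].
The resulting 12×6 matrix has rank 6, and its Smith normal form has invariant factors (1,1,1,1,1,1).

Now H_k = ker ∂_k / im ∂_{k+1}, so:

  H_0: rank C_0 − rank ∂_1 = 6 − 5 = 1, and the invariant factors of ∂_1 are all 1, so H_0 = Z.
  H_1: rank ker ∂_1 − rank ∂_2 = (12 − 5) − 6 = 1, and the invariant factors of ∂_2 are all 1, so H_1 = Z.
  H_2: rank ker ∂_2 − rank ∂_3 = (6 − 6) − 0 = 0, and there is no ∂_3, so H_2 = 0.

H_0 = Z,  H_1 = Z,  H_2 = 0.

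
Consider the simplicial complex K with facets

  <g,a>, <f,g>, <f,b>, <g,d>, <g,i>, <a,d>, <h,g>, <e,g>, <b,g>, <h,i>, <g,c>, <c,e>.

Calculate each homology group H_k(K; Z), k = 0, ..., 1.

H_0 = Z,  H_1 = Z^4.

Fix the vertex order a < b < c < d < e < f < g < h < i and write every simplex with vertices in increasing order. Then dim K = 1 and the simplices of K are:

  0-simplices (9): a, b, c, d, e, f, g, h, i
  1-simplices (12): ad, ag, bf, bg, ce, cg, dg, eg, fg, gh, gi, hi

Hence C_0 ≅ Z^9, C_1 ≅ Z^12.

The boundary map ∂_1: C_1 → C_0 sends each edge [p,q] (with p < q) to q − p.
The 9×12 boundary matrix has rank 8 and Smith normal form diag(1,1,1,1,1,1,1,1).

Now H_k = ker ∂_k / im ∂_{k+1}, so:

  H_0: rank C_0 − rank ∂_1 = 9 − 8 = 1, and the invariant factors of ∂_1 are all 1, so H_0 = Z.
  H_1: rank ker ∂_1 − rank ∂_2 = (12 − 8) − 0 = 4, and there is no ∂_2, so H_1 = Z^4.

As a check, the Euler characteristic is 9 − 12 = -3, which agrees with 1 − 4 = -3.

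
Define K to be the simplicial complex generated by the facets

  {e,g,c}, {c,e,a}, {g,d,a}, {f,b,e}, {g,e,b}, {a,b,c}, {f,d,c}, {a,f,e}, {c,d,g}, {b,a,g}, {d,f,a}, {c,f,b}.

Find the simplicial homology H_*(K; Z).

H_0 = Z,  H_1 = Z/2Z,  H_2 = 0.

Fix the vertex order a < b < c < d < e < f < g and write every simplex with vertices in increasing order. Then dim K = 2 and the simplices of K are:

  0-simplices (7): a, b, c, d, e, f, g
  1-simplices (18): ab, ac, ad, ae, af, ag, bc, be, bf, bg, cd, ce, cf, cg, df, dg, ef, eg
  2-simplices (12): abc, abg, ace, adf, adg, aef, bcf, bef, beg, cdf, cdg, ceg

Hence C_0 ≅ Z^7, C_1 ≅ Z^18, C_2 ≅ Z^12.

The boundary map ∂_1: C_1 → C_0 sends each edge [p,q] (with p < q) to q − p.
This gives a 7×18 integer matrix of rank 6; reducing to Smith normal form yields diagonal entries (1,1,1,1,1,1).

Boundary ∂_2: C_2 → C_1 sends each 2-simplex [p,q,r] to [q,r] − [p,r] + [p,q]. For instance
  ∂ceg = eg − cg + ce,
  ∂abg = bg − ag + ab.
This gives a 18×12 integer matrix of rank 12; reducing to Smith normal form yields diagonal entries (1,1,1,1,1,1,1,1,1,1,1,2).

Reading off H_k = ker ∂_k / im ∂_{k+1}:

  H_0: rank C_0 − rank ∂_1 = 7 − 6 = 1, and the invariant factors of ∂_1 are all 1, so H_0 ≅ Z.
  H_1: rank ker ∂_1 − rank ∂_2 = (18 − 6) − 12 = 0, and ∂_2 has invariant factor 2 > 1, so H_1 ≅ Z/2Z.
  H_2: rank ker ∂_2 − rank ∂_3 = (12 − 12) − 0 = 0, and there is no ∂_3, so H_2 ≅ 0.

As a check, the Euler characteristic is 7 − 18 + 12 = 1, which agrees with 1 − 0 + 0 = 1.
(K is a triangulation of the real projective plane RP^2.)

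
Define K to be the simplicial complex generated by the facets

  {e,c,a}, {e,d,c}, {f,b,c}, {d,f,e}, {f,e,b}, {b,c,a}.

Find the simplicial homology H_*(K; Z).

We work with the vertex ordering a < b < c < d < e < f. The simplices of K, each written with vertices in increasing order, are:

  0-simplices (6): a, b, c, d, e, f
  1-simplices (12): ab, ac, ae, bc, be, bf, cd, ce, cf, de, df, ef
  2-simplices (6): abc, ace, bcf, bef, cde, def

so the chain groups are C_0 ≅ Z^6, C_1 ≅ Z^12, C_2 ≅ Z^6.

Boundary ∂_1: C_1 → C_0 sends each edge [p,q] (with p < q) to q − p. For instance
  ∂cf = f − c.
As a 6×12 matrix over Z this has rank 5, with invariant factors (1,1,1,1,1).

The boundary map ∂_2: C_2 → C_1 acts by ∂[p,q,r] = [q,r] − [p,r] + [p,q]. For instance
  ∂ace = ce − ae + ac,
  ∂bef = ef − bf + be.
The resulting 12×6 matrix has rank 6, and its Smith normal form has invariant factors (1,1,1,1,1,1).

Reading off H_k = ker ∂_k / im ∂_{k+1}:

  H_0: rank C_0 − rank ∂_1 = 6 − 5 = 1, and the invariant factors of ∂_1 are all 1, so H_0 ≅ Z.
  H_1: rank ker ∂_1 − rank ∂_2 = (12 − 5) − 6 = 1, and the invariant factors of ∂_2 are all 1, so H_1 ≅ Z.
  H_2: rank ker ∂_2 − rank ∂_3 = (6 − 6) − 0 = 0, and there is no ∂_3, so H_2 ≅ 0.

H_0 = Z,  H_1 = Z,  H_2 = 0.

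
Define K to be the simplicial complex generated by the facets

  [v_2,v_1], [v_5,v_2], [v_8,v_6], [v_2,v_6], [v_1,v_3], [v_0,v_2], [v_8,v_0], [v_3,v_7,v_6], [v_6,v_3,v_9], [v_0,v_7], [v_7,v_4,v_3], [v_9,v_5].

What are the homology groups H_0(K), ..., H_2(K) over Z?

We work with the vertex ordering v_0 < v_1 < v_2 < v_3 < v_4 < v_5 < v_6 < v_7 < v_8 < v_9. The simplices of K, each written with vertices in increasing order, are:

  0-simplices (10): [v_0], [v_1], [v_2], [v_3], [v_4], [v_5], [v_6], [v_7], [v_8], [v_9]
  1-simplices (16): (16 of them)
  2-simplices (3): [v_3,v_4,v_7], [v_3,v_6,v_7], [v_3,v_6,v_9]

Hence C_0 ≅ Z^10, C_1 ≅ Z^16, C_2 ≅ Z^3.

∂_1: C_1 → C_0 sends each edge [p,q] (with p < q) to q − p.
The 10×16 boundary matrix has rank 9 and Smith normal form diag(1,1,1,1,1,1,1,1,1).

The boundary map ∂_2: C_2 → C_1 acts by ∂[p,q,r] = [q,r] − [p,r] + [p,q]. For instance
  ∂[v_3,v_6,v_9] = [v_6,v_9] − [v_3,v_9] + [v_3,v_6],
  ∂[v_3,v_6,v_7] = [v_6,v_7] − [v_3,v_7] + [v_3,v_6].
As a 16×3 matrix over Z this has rank 3, with invariant factors (1,1,1).

Computing H_k = (kernel of ∂_k) / (image of ∂_{k+1}):

  H_0: rank C_0 − rank ∂_1 = 10 − 9 = 1, and the invariant factors of ∂_1 are all 1, so H_0 = Z.
  H_1: rank ker ∂_1 − rank ∂_2 = (16 − 9) − 3 = 4, and the invariant factors of ∂_2 are all 1, so H_1 = Z^4.
  H_2: rank ker ∂_2 − rank ∂_3 = (3 − 3) − 0 = 0, and there is no ∂_3, so H_2 = 0.

As a check, the Euler characteristic is 10 − 16 + 3 = -3, which agrees with 1 − 4 + 0 = -3.

H_0 = Z,  H_1 = Z^4,  H_2 = 0.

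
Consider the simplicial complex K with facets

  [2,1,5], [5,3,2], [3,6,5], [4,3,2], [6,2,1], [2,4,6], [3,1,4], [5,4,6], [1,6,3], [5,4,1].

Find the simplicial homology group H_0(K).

H_0 = Z.

Order the vertices as 1 < 2 < 3 < 4 < 5 < 6. Listing each simplex with vertices in this order, K has dimension 2 with simplices:

  0-simplices (6): [1], [2], [3], [4], [5], [6]
  1-simplices (15): [1,2], [1,3], [1,4], [1,5], [1,6], [2,3], [2,4], [2,5], [2,6], [3,4], [3,5], [3,6], [4,5], [4,6], [5,6]
  2-simplices (10): [1,2,5], [1,2,6], [1,3,4], [1,3,6], [1,4,5], [2,3,4], [2,3,5], [2,4,6], [3,5,6], [4,5,6]

giving chain groups C_0 ≅ Z^6, C_1 ≅ Z^15, C_2 ≅ Z^10.

The boundary map ∂_1: C_1 → C_0 maps an edge to its endpoints' difference, ∂[p,q] = q − p.
The resulting 6×15 matrix has rank 5, and its Smith normal form has invariant factors (1,1,1,1,1).

∂_2: C_2 → C_1 sends each 2-simplex [p,q,r] to [q,r] − [p,r] + [p,q]. For instance
  ∂[2,4,6] = [4,6] − [2,6] + [2,4],
  ∂[2,3,4] = [3,4] − [2,4] + [2,3].
The resulting 15×10 matrix has rank 10, and its Smith normal form has invariant factors (1,1,1,1,1,1,1,1,1,2).

Computing H_k = (kernel of ∂_k) / (image of ∂_{k+1}):

  H_0: rank C_0 − rank ∂_1 = 6 − 5 = 1, and the invariant factors of ∂_1 are all 1, so H_0 ≅ Z.

(K is a triangulation of the real projective plane RP^2.)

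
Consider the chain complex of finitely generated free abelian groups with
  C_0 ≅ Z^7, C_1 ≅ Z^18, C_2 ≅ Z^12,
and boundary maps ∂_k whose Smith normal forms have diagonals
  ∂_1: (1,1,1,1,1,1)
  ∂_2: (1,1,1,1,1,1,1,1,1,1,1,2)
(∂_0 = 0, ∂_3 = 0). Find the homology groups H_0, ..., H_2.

H_0 = Z,  H_1 = Z/2,  H_2 = 0.

H_0: b_0 = 7 − 0 − 6 = 1; torsion from ∂_1 factors > 1: none. So H_0 = Z.
H_1: b_1 = 18 − 6 − 12 = 0; torsion from ∂_2 factors > 1: [2]. So H_1 = Z/2.
H_2: b_2 = 12 − 12 − 0 = 0; torsion from ∂_3 factors > 1: none. So H_2 = 0.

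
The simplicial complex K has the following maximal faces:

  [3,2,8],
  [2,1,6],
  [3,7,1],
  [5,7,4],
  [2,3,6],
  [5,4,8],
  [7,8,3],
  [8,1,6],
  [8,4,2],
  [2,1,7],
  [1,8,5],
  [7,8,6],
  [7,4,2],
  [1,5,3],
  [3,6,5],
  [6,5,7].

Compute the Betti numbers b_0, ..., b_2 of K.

We work with the vertex ordering 1 < 2 < 3 < 4 < 5 < 6 < 7 < 8. The simplices of K, each written with vertices in increasing order, are:

  0-simplices (8): [1], [2], [3], [4], [5], [6], [7], [8]
  1-simplices (24): (24 of them)
  2-simplices (16): [1,2,6], [1,2,7], [1,3,5], [1,3,7], [1,5,8], [1,6,8], [2,3,6], [2,3,8], [2,4,7], [2,4,8], [3,5,6], [3,7,8], [4,5,7], [4,5,8], [5,6,7], [6,7,8]

so the chain groups are C_0 ≅ Z^8, C_1 ≅ Z^24, C_2 ≅ Z^16.

∂_1: C_1 → C_0 maps an edge to its endpoints' difference, ∂[p,q] = q − p.
The 8×24 boundary matrix has rank 7 and Smith normal form diag(1,1,1,1,1,1,1).

Boundary ∂_2: C_2 → C_1 acts by ∂[p,q,r] = [q,r] − [p,r] + [p,q]. For instance
  ∂[4,5,8] = [5,8] − [4,8] + [4,5],
  ∂[1,2,6] = [2,6] − [1,6] + [1,2].
As a 24×16 matrix over Z this has rank 15, with invariant factors (1,1,1,1,1,1,1,1,1,1,1,1,1,1,1).

Now H_k = ker ∂_k / im ∂_{k+1}, so:

  H_0: rank C_0 − rank ∂_1 = 8 − 7 = 1, and the invariant factors of ∂_1 are all 1, so H_0 ≅ Z.
  H_1: rank ker ∂_1 − rank ∂_2 = (24 − 7) − 15 = 2, and the invariant factors of ∂_2 are all 1, so H_1 ≅ Z^2.
  H_2: rank ker ∂_2 − rank ∂_3 = (16 − 15) − 0 = 1, and there is no ∂_3, so H_2 ≅ Z.

As a check, the Euler characteristic is 8 − 24 + 16 = 0, which agrees with 1 − 2 + 1 = 0.

Hence the Betti numbers are b_0 = 1, b_1 = 2, b_2 = 1.

b_0 = 1, b_1 = 2, b_2 = 1.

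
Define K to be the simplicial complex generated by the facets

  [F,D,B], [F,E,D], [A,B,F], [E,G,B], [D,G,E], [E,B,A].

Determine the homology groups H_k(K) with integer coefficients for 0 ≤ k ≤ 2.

H_0 = Z,  H_1 = Z,  H_2 = 0.

Fix the vertex order A < B < D < E < F < G and write every simplex with vertices in increasing order. Then dim K = 2 and the simplices of K are:

  0-simplices (6): A, B, D, E, F, G
  1-simplices (12): AB, AE, AF, BD, BE, BF, BG, DE, DF, DG, EF, EG
  2-simplices (6): ABE, ABF, BDF, BEG, DEF, DEG

giving chain groups C_0 ≅ Z^6, C_1 ≅ Z^12, C_2 ≅ Z^6.

Boundary ∂_1: C_1 → C_0 maps an edge to its endpoints' difference, ∂[p,q] = q − p. For instance
  ∂DF = F − D.
The 6×12 boundary matrix has rank 5 and Smith normal form diag(1,1,1,1,1).

The boundary map ∂_2: C_2 → C_1 acts by ∂[p,q,r] = [q,r] − [p,r] + [p,q]. For instance
  ∂DEG = EG − DG + DE,
  ∂DEF = EF − DF + DE.
The 12×6 boundary matrix has rank 6 and Smith normal form diag(1,1,1,1,1,1).

Computing H_k = (kernel of ∂_k) / (image of ∂_{k+1}):

  H_0: rank C_0 − rank ∂_1 = 6 − 5 = 1, and the invariant factors of ∂_1 are all 1, so H_0 = Z.
  H_1: rank ker ∂_1 − rank ∂_2 = (12 − 5) − 6 = 1, and the invariant factors of ∂_2 are all 1, so H_1 = Z.
  H_2: rank ker ∂_2 − rank ∂_3 = (6 − 6) − 0 = 0, and there is no ∂_3, so H_2 = 0.

As a check, the Euler characteristic is 6 − 12 + 6 = 0, which agrees with 1 − 1 + 0 = 0.
(K is a triangulation of the cylinder S^1 x I.)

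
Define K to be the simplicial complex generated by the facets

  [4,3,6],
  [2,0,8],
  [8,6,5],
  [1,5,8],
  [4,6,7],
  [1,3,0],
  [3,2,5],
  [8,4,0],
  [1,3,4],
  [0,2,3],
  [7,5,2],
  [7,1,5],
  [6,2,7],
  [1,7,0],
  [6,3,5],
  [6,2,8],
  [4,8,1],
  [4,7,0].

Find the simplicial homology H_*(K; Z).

H_0 = Z,  H_1 = Z ⊕ Z/2,  H_2 = 0.

We work with the vertex ordering 0 < 1 < 2 < 3 < 4 < 5 < 6 < 7 < 8. The simplices of K, each written with vertices in increasing order, are:

  0-simplices (9): [0], [1], [2], [3], [4], [5], [6], [7], [8]
  1-simplices (27): (27 of them)
  2-simplices (18): [0,1,3], [0,1,7], [0,2,3], [0,2,8], [0,4,7], [0,4,8], [1,3,4], [1,4,8], [1,5,7], [1,5,8], [2,3,5], [2,5,7], [2,6,7], [2,6,8], [3,4,6], [3,5,6], [4,6,7], [5,6,8]

giving chain groups C_0 ≅ Z^9, C_1 ≅ Z^27, C_2 ≅ Z^18.

∂_1: C_1 → C_0 sends each edge [p,q] (with p < q) to q − p. For instance
  ∂[0,8] = [8] − [0].
The resulting 9×27 matrix has rank 8, and its Smith normal form has invariant factors (1,1,1,1,1,1,1,1).

∂_2: C_2 → C_1 acts by ∂[p,q,r] = [q,r] − [p,r] + [p,q]. For instance
  ∂[1,5,8] = [5,8] − [1,8] + [1,5],
  ∂[5,6,8] = [6,8] − [5,8] + [5,6].
The 27×18 boundary matrix has rank 18 and Smith normal form diag(1,1,1,1,1,1,1,1,1,1,1,1,1,1,1,1,1,2).

From H_k ≅ ker(∂_k) / im(∂_{k+1}) we obtain:

  H_0: rank C_0 − rank ∂_1 = 9 − 8 = 1, and the invariant factors of ∂_1 are all 1, so H_0 ≅ Z.
  H_1: rank ker ∂_1 − rank ∂_2 = (27 − 8) − 18 = 1, and ∂_2 has invariant factor 2 > 1, so H_1 ≅ Z ⊕ Z/2.
  H_2: rank ker ∂_2 − rank ∂_3 = (18 − 18) − 0 = 0, and there is no ∂_3, so H_2 ≅ 0.

(K is a triangulation of the Klein bottle.)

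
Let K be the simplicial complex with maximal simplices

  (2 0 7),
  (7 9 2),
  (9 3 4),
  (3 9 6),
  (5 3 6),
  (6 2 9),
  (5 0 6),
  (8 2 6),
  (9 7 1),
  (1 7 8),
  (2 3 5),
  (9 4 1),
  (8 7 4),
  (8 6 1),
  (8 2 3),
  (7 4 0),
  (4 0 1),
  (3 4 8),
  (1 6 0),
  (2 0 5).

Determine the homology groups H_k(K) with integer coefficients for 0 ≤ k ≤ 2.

H_0 = Z,  H_1 = Z ⊕ Z/2Z,  H_2 = 0.

Fix the vertex order 0 < 1 < 2 < 3 < 4 < 5 < 6 < 7 < 8 < 9 and write every simplex with vertices in increasing order. Then dim K = 2 and the simplices of K are:

  0-simplices (10): [0], [1], [2], [3], [4], [5], [6], [7], [8], [9]
  1-simplices (30): (30 of them)
  2-simplices (20): (20 of them)

Hence C_0 ≅ Z^10, C_1 ≅ Z^30, C_2 ≅ Z^20.

The boundary map ∂_1: C_1 → C_0 sends each edge [p,q] (with p < q) to q − p.
The resulting 10×30 matrix has rank 9, and its Smith normal form has invariant factors (1,1,1,1,1,1,1,1,1).

∂_2: C_2 → C_1 sends each 2-simplex [p,q,r] to [q,r] − [p,r] + [p,q]. For instance
  ∂[4,7,8] = [7,8] − [4,8] + [4,7],
  ∂[1,7,9] = [7,9] − [1,9] + [1,7].
This gives a 30×20 integer matrix of rank 20; reducing to Smith normal form yields diagonal entries (1,1,1,1,1,1,1,1,1,1,1,1,1,1,1,1,1,1,1,2).

Computing H_k = (kernel of ∂_k) / (image of ∂_{k+1}):

  H_0: rank C_0 − rank ∂_1 = 10 − 9 = 1, and the invariant factors of ∂_1 are all 1, so H_0 = Z.
  H_1: rank ker ∂_1 − rank ∂_2 = (30 − 9) − 20 = 1, and ∂_2 has invariant factor 2 > 1, so H_1 = Z ⊕ Z/2Z.
  H_2: rank ker ∂_2 − rank ∂_3 = (20 − 20) − 0 = 0, and there is no ∂_3, so H_2 = 0.

As a check, the Euler characteristic is 10 − 30 + 20 = 0, which agrees with 1 − 1 + 0 = 0.
(K is a triangulation of the Klein bottle.)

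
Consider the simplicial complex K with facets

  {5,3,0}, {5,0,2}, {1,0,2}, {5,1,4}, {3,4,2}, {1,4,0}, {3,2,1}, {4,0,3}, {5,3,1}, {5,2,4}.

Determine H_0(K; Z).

K has 6 vertices, 15 edges, 10 triangles.
rank ∂_0 = 0, rank ∂_1 = 5 ⇒ b_0 = 6 − 0 − 5 = 1; all invariant factors of ∂_1 are 1 so no torsion. So H_0 = Z.

H_0 = Z.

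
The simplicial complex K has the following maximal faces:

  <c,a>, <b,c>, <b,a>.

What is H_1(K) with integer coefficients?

H_1 ≅ Z.

We work with the vertex ordering a < b < c. The simplices of K, each written with vertices in increasing order, are:

  0-simplices (3): a, b, c
  1-simplices (3): ab, ac, bc

Hence C_0 ≅ Z^3, C_1 ≅ Z^3.

∂_1: C_1 → C_0 maps an edge to its endpoints' difference, ∂[p,q] = q − p. For instance
  ∂ab = b − a.
This gives a 3×3 integer matrix of rank 2; reducing to Smith normal form yields diagonal entries (1,1).

From H_k ≅ ker(∂_k) / im(∂_{k+1}) we obtain:

  H_1: rank ker ∂_1 − rank ∂_2 = (3 − 2) − 0 = 1, and there is no ∂_2, so H_1 = Z.

(K is a triangulation of the circle S^1.)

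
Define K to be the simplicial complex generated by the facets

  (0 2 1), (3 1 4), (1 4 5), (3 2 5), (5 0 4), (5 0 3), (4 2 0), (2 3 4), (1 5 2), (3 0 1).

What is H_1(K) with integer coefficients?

H_1 = Z/2.

Order the vertices as 0 < 1 < 2 < 3 < 4 < 5. Listing each simplex with vertices in this order, K has dimension 2 with simplices:

  0-simplices (6): [0], [1], [2], [3], [4], [5]
  1-simplices (15): [0,1], [0,2], [0,3], [0,4], [0,5], [1,2], [1,3], [1,4], [1,5], [2,3], [2,4], [2,5], [3,4], [3,5], [4,5]
  2-simplices (10): [0,1,2], [0,1,3], [0,2,4], [0,3,5], [0,4,5], [1,2,5], [1,3,4], [1,4,5], [2,3,4], [2,3,5]

giving chain groups C_0 ≅ Z^6, C_1 ≅ Z^15, C_2 ≅ Z^10.

∂_1: C_1 → C_0 is given by ∂[p,q] = [q] − [p].
As a 6×15 matrix over Z this has rank 5, with invariant factors (1,1,1,1,1).

∂_2: C_2 → C_1 sends each 2-simplex [p,q,r] to [q,r] − [p,r] + [p,q]. For instance
  ∂[1,3,4] = [3,4] − [1,4] + [1,3],
  ∂[1,2,5] = [2,5] − [1,5] + [1,2].
The 15×10 boundary matrix has rank 10 and Smith normal form diag(1,1,1,1,1,1,1,1,1,2).

Computing H_k = (kernel of ∂_k) / (image of ∂_{k+1}):

  H_1: rank ker ∂_1 − rank ∂_2 = (15 − 5) − 10 = 0, and ∂_2 has invariant factor 2 > 1, so H_1 ≅ Z/2.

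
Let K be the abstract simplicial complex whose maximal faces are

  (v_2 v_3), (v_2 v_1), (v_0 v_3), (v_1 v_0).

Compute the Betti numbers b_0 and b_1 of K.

K has 4 vertices, 4 edges.
rank ∂_0 = 0, rank ∂_1 = 3 ⇒ b_0 = 4 − 0 − 3 = 1; all invariant factors of ∂_1 are 1 so no torsion. So H_0 = Z.
rank ∂_1 = 3, rank ∂_2 = 0 ⇒ b_1 = 4 − 3 − 0 = 1. So H_1 = Z.

b_0 = 1, b_1 = 1.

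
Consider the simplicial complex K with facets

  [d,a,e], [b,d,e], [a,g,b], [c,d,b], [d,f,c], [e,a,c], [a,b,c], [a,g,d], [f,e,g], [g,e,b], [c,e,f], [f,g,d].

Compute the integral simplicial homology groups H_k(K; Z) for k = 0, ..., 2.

K has 7 vertices, 18 edges, 12 triangles.
rank ∂_0 = 0, rank ∂_1 = 6 ⇒ b_0 = 7 − 0 − 6 = 1; all invariant factors of ∂_1 are 1 so no torsion. So H_0 ≅ Z.
rank ∂_1 = 6, rank ∂_2 = 12 ⇒ b_1 = 18 − 6 − 12 = 0; ∂_2 has invariant factor(s) [2] giving torsion. So H_1 ≅ Z_2.
rank ∂_2 = 12, rank ∂_3 = 0 ⇒ b_2 = 12 − 12 − 0 = 0. So H_2 ≅ 0.

H_0 ≅ Z,  H_1 ≅ Z_2,  H_2 = 0.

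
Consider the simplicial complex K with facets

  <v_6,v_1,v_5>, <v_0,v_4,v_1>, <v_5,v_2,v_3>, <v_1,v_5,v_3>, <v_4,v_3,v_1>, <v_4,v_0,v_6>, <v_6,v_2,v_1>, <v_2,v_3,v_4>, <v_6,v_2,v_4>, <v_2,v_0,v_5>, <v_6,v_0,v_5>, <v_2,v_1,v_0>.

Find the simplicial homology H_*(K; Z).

H_0 ≅ Z,  H_1 ≅ Z_2,  H_2 = 0.

We work with the vertex ordering v_0 < v_1 < v_2 < v_3 < v_4 < v_5 < v_6. The simplices of K, each written with vertices in increasing order, are:

  0-simplices (7): [v_0], [v_1], [v_2], [v_3], [v_4], [v_5], [v_6]
  1-simplices (18): (18 of them)
  2-simplices (12): (12 of them)

giving chain groups C_0 ≅ Z^7, C_1 ≅ Z^18, C_2 ≅ Z^12.

The boundary map ∂_1: C_1 → C_0 is given by ∂[p,q] = [q] − [p]. For instance
  ∂[v_1,v_2] = [v_2] − [v_1].
As a 7×18 matrix over Z this has rank 6, with invariant factors (1,1,1,1,1,1).

Boundary ∂_2: C_2 → C_1 sends each 2-simplex [p,q,r] to [q,r] − [p,r] + [p,q]. For instance
  ∂[v_0,v_1,v_2] = [v_1,v_2] − [v_0,v_2] + [v_0,v_1],
  ∂[v_2,v_3,v_5] = [v_3,v_5] − [v_2,v_5] + [v_2,v_3].
The resulting 18×12 matrix has rank 12, and its Smith normal form has invariant factors (1,1,1,1,1,1,1,1,1,1,1,2).

Reading off H_k = ker ∂_k / im ∂_{k+1}:

  H_0: rank C_0 − rank ∂_1 = 7 − 6 = 1, and the invariant factors of ∂_1 are all 1, so H_0 ≅ Z.
  H_1: rank ker ∂_1 − rank ∂_2 = (18 − 6) − 12 = 0, and ∂_2 has invariant factor 2 > 1, so H_1 ≅ Z_2.
  H_2: rank ker ∂_2 − rank ∂_3 = (12 − 12) − 0 = 0, and there is no ∂_3, so H_2 ≅ 0.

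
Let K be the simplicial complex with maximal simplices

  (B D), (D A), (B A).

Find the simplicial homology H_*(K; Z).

H_0 = Z,  H_1 = Z.

K has 3 vertices, 3 edges.
rank ∂_0 = 0, rank ∂_1 = 2 ⇒ b_0 = 3 − 0 − 2 = 1; all invariant factors of ∂_1 are 1 so no torsion. So H_0 ≅ Z.
rank ∂_1 = 2, rank ∂_2 = 0 ⇒ b_1 = 3 − 2 − 0 = 1. So H_1 ≅ Z.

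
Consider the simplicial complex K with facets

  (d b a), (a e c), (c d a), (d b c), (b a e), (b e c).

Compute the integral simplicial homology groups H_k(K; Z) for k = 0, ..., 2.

Order the vertices as a < b < c < d < e. Listing each simplex with vertices in this order, K has dimension 2 with simplices:

  0-simplices (5): a, b, c, d, e
  1-simplices (9): ab, ac, ad, ae, bc, bd, be, cd, ce
  2-simplices (6): abd, abe, acd, ace, bcd, bce

so the chain groups are C_0 ≅ Z^5, C_1 ≅ Z^9, C_2 ≅ Z^6.

The boundary map ∂_1: C_1 → C_0 sends each edge [p,q] (with p < q) to q − p.
This gives a 5×9 integer matrix of rank 4; reducing to Smith normal form yields diagonal entries (1,1,1,1).

Boundary ∂_2: C_2 → C_1 acts by ∂[p,q,r] = [q,r] − [p,r] + [p,q]. For instance
  ∂abe = be − ae + ab,
  ∂abd = bd − ad + ab.
As a 9×6 matrix over Z this has rank 5, with invariant factors (1,1,1,1,1).

Reading off H_k = ker ∂_k / im ∂_{k+1}:

  H_0: rank C_0 − rank ∂_1 = 5 − 4 = 1, and the invariant factors of ∂_1 are all 1, so H_0 = Z.
  H_1: rank ker ∂_1 − rank ∂_2 = (9 − 4) − 5 = 0, and the invariant factors of ∂_2 are all 1, so H_1 = 0.
  H_2: rank ker ∂_2 − rank ∂_3 = (6 − 5) − 0 = 1, and there is no ∂_3, so H_2 = Z.

H_0 ≅ Z,  H_1 = 0,  H_2 ≅ Z.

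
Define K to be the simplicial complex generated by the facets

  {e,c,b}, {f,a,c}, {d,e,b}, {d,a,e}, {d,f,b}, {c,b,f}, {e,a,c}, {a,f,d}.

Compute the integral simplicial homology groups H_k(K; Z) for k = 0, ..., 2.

K has 6 vertices, 12 edges, 8 triangles.
rank ∂_0 = 0, rank ∂_1 = 5 ⇒ b_0 = 6 − 0 − 5 = 1; all invariant factors of ∂_1 are 1 so no torsion. So H_0 = Z.
rank ∂_1 = 5, rank ∂_2 = 7 ⇒ b_1 = 12 − 5 − 7 = 0; all invariant factors of ∂_2 are 1 so no torsion. So H_1 = 0.
rank ∂_2 = 7, rank ∂_3 = 0 ⇒ b_2 = 8 − 7 − 0 = 1. So H_2 = Z.

H_0 ≅ Z,  H_1 = 0,  H_2 ≅ Z.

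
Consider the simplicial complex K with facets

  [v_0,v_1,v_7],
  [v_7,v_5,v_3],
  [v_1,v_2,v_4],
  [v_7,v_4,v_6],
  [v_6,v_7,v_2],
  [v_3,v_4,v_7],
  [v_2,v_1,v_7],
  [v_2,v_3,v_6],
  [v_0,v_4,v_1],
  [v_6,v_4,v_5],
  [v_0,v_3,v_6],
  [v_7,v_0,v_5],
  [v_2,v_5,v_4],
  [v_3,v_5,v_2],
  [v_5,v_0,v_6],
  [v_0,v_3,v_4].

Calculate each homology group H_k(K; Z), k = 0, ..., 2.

Order the vertices as v_0 < v_1 < v_2 < v_3 < v_4 < v_5 < v_6 < v_7. Listing each simplex with vertices in this order, K has dimension 2 with simplices:

  0-simplices (8): [v_0], [v_1], [v_2], [v_3], [v_4], [v_5], [v_6], [v_7]
  1-simplices (24): (24 of them)
  2-simplices (16): (16 of them)

so the chain groups are C_0 ≅ Z^8, C_1 ≅ Z^24, C_2 ≅ Z^16.

Boundary ∂_1: C_1 → C_0 sends each edge [p,q] (with p < q) to q − p. For instance
  ∂[v_0,v_6] = [v_6] − [v_0].
The 8×24 boundary matrix has rank 7 and Smith normal form diag(1,1,1,1,1,1,1).

The boundary map ∂_2: C_2 → C_1 acts by ∂[p,q,r] = [q,r] − [p,r] + [p,q]. For instance
  ∂[v_2,v_3,v_6] = [v_3,v_6] − [v_2,v_6] + [v_2,v_3],
  ∂[v_3,v_5,v_7] = [v_5,v_7] − [v_3,v_7] + [v_3,v_5].
The 24×16 boundary matrix has rank 15 and Smith normal form diag(1,1,1,1,1,1,1,1,1,1,1,1,1,1,1).

From H_k ≅ ker(∂_k) / im(∂_{k+1}) we obtain:

  H_0: rank C_0 − rank ∂_1 = 8 − 7 = 1, and the invariant factors of ∂_1 are all 1, so H_0 ≅ Z.
  H_1: rank ker ∂_1 − rank ∂_2 = (24 − 7) − 15 = 2, and the invariant factors of ∂_2 are all 1, so H_1 ≅ Z^2.
  H_2: rank ker ∂_2 − rank ∂_3 = (16 − 15) − 0 = 1, and there is no ∂_3, so H_2 ≅ Z.

As a check, the Euler characteristic is 8 − 24 + 16 = 0, which agrees with 1 − 2 + 1 = 0.

H_0 ≅ Z,  H_1 ≅ Z^2,  H_2 ≅ Z.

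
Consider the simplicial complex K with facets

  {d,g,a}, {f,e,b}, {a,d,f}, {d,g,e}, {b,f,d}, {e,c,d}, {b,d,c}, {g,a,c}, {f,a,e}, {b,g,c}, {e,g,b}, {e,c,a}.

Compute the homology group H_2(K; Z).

We work with the vertex ordering a < b < c < d < e < f < g. The simplices of K, each written with vertices in increasing order, are:

  0-simplices (7): a, b, c, d, e, f, g
  1-simplices (18): ac, ad, ae, af, ag, bc, bd, be, bf, bg, cd, ce, cg, de, df, dg, ef, eg
  2-simplices (12): ace, acg, adf, adg, aef, bcd, bcg, bdf, bef, beg, cde, deg

Hence C_0 ≅ Z^7, C_1 ≅ Z^18, C_2 ≅ Z^12.

∂_1: C_1 → C_0 sends each edge [p,q] (with p < q) to q − p. For instance
  ∂cd = d − c.
The 7×18 boundary matrix has rank 6 and Smith normal form diag(1,1,1,1,1,1).

∂_2: C_2 → C_1 sends each 2-simplex [p,q,r] to [q,r] − [p,r] + [p,q]. For instance
  ∂aef = ef − af + ae,
  ∂ace = ce − ae + ac.
The 18×12 boundary matrix has rank 12 and Smith normal form diag(1,1,1,1,1,1,1,1,1,1,1,2).

Computing H_k = (kernel of ∂_k) / (image of ∂_{k+1}):

  H_2: rank ker ∂_2 − rank ∂_3 = (12 − 12) − 0 = 0, and there is no ∂_3, so H_2 ≅ 0.

H_2 = 0.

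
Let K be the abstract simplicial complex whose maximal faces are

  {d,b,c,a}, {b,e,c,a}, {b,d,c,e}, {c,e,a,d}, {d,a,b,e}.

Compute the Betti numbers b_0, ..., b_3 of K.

b_0 = 1, b_1 = 0, b_2 = 0, b_3 = 1.

Order the vertices as a < b < c < d < e. Listing each simplex with vertices in this order, K has dimension 3 with simplices:

  0-simplices (5): a, b, c, d, e
  1-simplices (10): ab, ac, ad, ae, bc, bd, be, cd, ce, de
  2-simplices (10): abc, abd, abe, acd, ace, ade, bcd, bce, bde, cde
  3-simplices (5): abcd, abce, abde, acde, bcde

Hence C_0 ≅ Z^5, C_1 ≅ Z^10, C_2 ≅ Z^10, C_3 ≅ Z^5.

Boundary ∂_1: C_1 → C_0 is given by ∂[p,q] = [q] − [p]. For instance
  ∂ad = d − a.
The 5×10 boundary matrix has rank 4 and Smith normal form diag(1,1,1,1).

∂_2: C_2 → C_1 sends each 2-simplex [p,q,r] to [q,r] − [p,r] + [p,q]. For instance
  ∂bde = de − be + bd,
  ∂ade = de − ae + ad.
As a 10×10 matrix over Z this has rank 6, with invariant factors (1,1,1,1,1,1).

The boundary map ∂_3: C_3 → C_2 sends each 3-simplex σ to the alternating sum Σ_i (−1)^i (σ with its i-th vertex removed). For instance
  ∂abcd = bcd − acd + abd − abc,
  ∂abce = bce − ace + abe − abc.
The 10×5 boundary matrix has rank 4 and Smith normal form diag(1,1,1,1).

Computing H_k = (kernel of ∂_k) / (image of ∂_{k+1}):

  H_0: rank C_0 − rank ∂_1 = 5 − 4 = 1, and the invariant factors of ∂_1 are all 1, so H_0 = Z.
  H_1: rank ker ∂_1 − rank ∂_2 = (10 − 4) − 6 = 0, and the invariant factors of ∂_2 are all 1, so H_1 = 0.
  H_2: rank ker ∂_2 − rank ∂_3 = (10 − 6) − 4 = 0, and the invariant factors of ∂_3 are all 1, so H_2 = 0.
  H_3: rank ker ∂_3 − rank ∂_4 = (5 − 4) − 0 = 1, and there is no ∂_4, so H_3 = Z.

As a check, the Euler characteristic is 5 − 10 + 10 − 5 = 0, which agrees with 1 − 0 + 0 − 1 = 0.

Hence the Betti numbers are b_0 = 1, b_1 = 0, b_2 = 0, b_3 = 1.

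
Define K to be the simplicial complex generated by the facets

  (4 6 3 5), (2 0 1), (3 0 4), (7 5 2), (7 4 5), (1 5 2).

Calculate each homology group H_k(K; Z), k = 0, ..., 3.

H_0 = Z,  H_1 = Z,  H_2 = 0,  H_3 = 0.

We work with the vertex ordering 0 < 1 < 2 < 3 < 4 < 5 < 6 < 7. The simplices of K, each written with vertices in increasing order, are:

  0-simplices (8): [0], [1], [2], [3], [4], [5], [6], [7]
  1-simplices (16): [0,1], [0,2], [0,3], [0,4], [1,2], [1,5], [2,5], [2,7], [3,4], [3,5], [3,6], [4,5], [4,6], [4,7], [5,6], [5,7]
  2-simplices (9): [0,1,2], [0,3,4], [1,2,5], [2,5,7], [3,4,5], [3,4,6], [3,5,6], [4,5,6], [4,5,7]
  3-simplices (1): [3,4,5,6]

so the chain groups are C_0 ≅ Z^8, C_1 ≅ Z^16, C_2 ≅ Z^9, C_3 ≅ Z^1.

The boundary map ∂_1: C_1 → C_0 sends each edge [p,q] (with p < q) to q − p. For instance
  ∂[4,5] = [5] − [4].
As a 8×16 matrix over Z this has rank 7, with invariant factors (1,1,1,1,1,1,1).

∂_2: C_2 → C_1 sends each 2-simplex [p,q,r] to [q,r] − [p,r] + [p,q]. For instance
  ∂[3,4,6] = [4,6] − [3,6] + [3,4],
  ∂[0,1,2] = [1,2] − [0,2] + [0,1].
The resulting 16×9 matrix has rank 8, and its Smith normal form has invariant factors (1,1,1,1,1,1,1,1).

∂_3: C_3 → C_2 sends each 3-simplex σ to the alternating sum Σ_i (−1)^i (σ with its i-th vertex removed). For instance
  ∂[3,4,5,6] = [4,5,6] − [3,5,6] + [3,4,6] − [3,4,5].
The 9×1 boundary matrix has rank 1 and Smith normal form diag(1).

Reading off H_k = ker ∂_k / im ∂_{k+1}:

  H_0: rank C_0 − rank ∂_1 = 8 − 7 = 1, and the invariant factors of ∂_1 are all 1, so H_0 = Z.
  H_1: rank ker ∂_1 − rank ∂_2 = (16 − 7) − 8 = 1, and the invariant factors of ∂_2 are all 1, so H_1 = Z.
  H_2: rank ker ∂_2 − rank ∂_3 = (9 − 8) − 1 = 0, and the invariant factors of ∂_3 are all 1, so H_2 = 0.
  H_3: rank ker ∂_3 − rank ∂_4 = (1 − 1) − 0 = 0, and there is no ∂_4, so H_3 = 0.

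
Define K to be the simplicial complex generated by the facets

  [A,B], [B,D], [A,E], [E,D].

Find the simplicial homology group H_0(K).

H_0 = Z.

Fix the vertex order A < B < D < E and write every simplex with vertices in increasing order. Then dim K = 1 and the simplices of K are:

  0-simplices (4): A, B, D, E
  1-simplices (4): AB, AE, BD, DE

giving chain groups C_0 ≅ Z^4, C_1 ≅ Z^4.

Boundary ∂_1: C_1 → C_0 maps an edge to its endpoints' difference, ∂[p,q] = q − p. For instance
  ∂AE = E − A.
The 4×4 boundary matrix has rank 3 and Smith normal form diag(1,1,1).

From H_k ≅ ker(∂_k) / im(∂_{k+1}) we obtain:

  H_0: rank C_0 − rank ∂_1 = 4 − 3 = 1, and the invariant factors of ∂_1 are all 1, so H_0 ≅ Z.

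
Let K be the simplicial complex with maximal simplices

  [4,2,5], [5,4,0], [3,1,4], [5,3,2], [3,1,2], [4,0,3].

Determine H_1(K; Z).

H_1 = Z.

Take the total order 0 < 1 < 2 < 3 < 4 < 5 on the vertex set. Then K (dimension 2) consists of the simplices:

  0-simplices (6): [0], [1], [2], [3], [4], [5]
  1-simplices (12): [0,3], [0,4], [0,5], [1,2], [1,3], [1,4], [2,3], [2,4], [2,5], [3,4], [3,5], [4,5]
  2-simplices (6): [0,3,4], [0,4,5], [1,2,3], [1,3,4], [2,3,5], [2,4,5]

so the chain groups are C_0 ≅ Z^6, C_1 ≅ Z^12, C_2 ≅ Z^6.

Boundary ∂_1: C_1 → C_0 is given by ∂[p,q] = [q] − [p]. For instance
  ∂[1,4] = [4] − [1].
As a 6×12 matrix over Z this has rank 5, with invariant factors (1,1,1,1,1).

Boundary ∂_2: C_2 → C_1 sends each 2-simplex [p,q,r] to [q,r] − [p,r] + [p,q]. For instance
  ∂[2,4,5] = [4,5] − [2,5] + [2,4],
  ∂[0,3,4] = [3,4] − [0,4] + [0,3].
This gives a 12×6 integer matrix of rank 6; reducing to Smith normal form yields diagonal entries (1,1,1,1,1,1).

Computing H_k = (kernel of ∂_k) / (image of ∂_{k+1}):

  H_1: rank ker ∂_1 − rank ∂_2 = (12 − 5) − 6 = 1, and the invariant factors of ∂_2 are all 1, so H_1 = Z.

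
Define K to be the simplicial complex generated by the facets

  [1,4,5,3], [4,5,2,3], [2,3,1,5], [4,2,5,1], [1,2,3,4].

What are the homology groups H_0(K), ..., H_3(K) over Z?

We work with the vertex ordering 1 < 2 < 3 < 4 < 5. The simplices of K, each written with vertices in increasing order, are:

  0-simplices (5): [1], [2], [3], [4], [5]
  1-simplices (10): [1,2], [1,3], [1,4], [1,5], [2,3], [2,4], [2,5], [3,4], [3,5], [4,5]
  2-simplices (10): [1,2,3], [1,2,4], [1,2,5], [1,3,4], [1,3,5], [1,4,5], [2,3,4], [2,3,5], [2,4,5], [3,4,5]
  3-simplices (5): [1,2,3,4], [1,2,3,5], [1,2,4,5], [1,3,4,5], [2,3,4,5]

Hence C_0 ≅ Z^5, C_1 ≅ Z^10, C_2 ≅ Z^10, C_3 ≅ Z^5.

The boundary map ∂_1: C_1 → C_0 maps an edge to its endpoints' difference, ∂[p,q] = q − p. For instance
  ∂[1,3] = [3] − [1].
The resulting 5×10 matrix has rank 4, and its Smith normal form has invariant factors (1,1,1,1).

∂_2: C_2 → C_1 maps a triangle to the signed sum of its edges. For instance
  ∂[1,2,4] = [2,4] − [1,4] + [1,2],
  ∂[3,4,5] = [4,5] − [3,5] + [3,4].
The resulting 10×10 matrix has rank 6, and its Smith normal form has invariant factors (1,1,1,1,1,1).

Boundary ∂_3: C_3 → C_2 sends each 3-simplex σ to the alternating sum Σ_i (−1)^i (σ with its i-th vertex removed). For instance
  ∂[1,2,4,5] = [2,4,5] − [1,4,5] + [1,2,5] − [1,2,4],
  ∂[1,2,3,5] = [2,3,5] − [1,3,5] + [1,2,5] − [1,2,3].
The 10×5 boundary matrix has rank 4 and Smith normal form diag(1,1,1,1).

Reading off H_k = ker ∂_k / im ∂_{k+1}:

  H_0: rank C_0 − rank ∂_1 = 5 − 4 = 1, and the invariant factors of ∂_1 are all 1, so H_0 ≅ Z.
  H_1: rank ker ∂_1 − rank ∂_2 = (10 − 4) − 6 = 0, and the invariant factors of ∂_2 are all 1, so H_1 ≅ 0.
  H_2: rank ker ∂_2 − rank ∂_3 = (10 − 6) − 4 = 0, and the invariant factors of ∂_3 are all 1, so H_2 ≅ 0.
  H_3: rank ker ∂_3 − rank ∂_4 = (5 − 4) − 0 = 1, and there is no ∂_4, so H_3 ≅ Z.

As a check, the Euler characteristic is 5 − 10 + 10 − 5 = 0, which agrees with 1 − 0 + 0 − 1 = 0.

H_0 = Z,  H_1 = 0,  H_2 = 0,  H_3 = Z.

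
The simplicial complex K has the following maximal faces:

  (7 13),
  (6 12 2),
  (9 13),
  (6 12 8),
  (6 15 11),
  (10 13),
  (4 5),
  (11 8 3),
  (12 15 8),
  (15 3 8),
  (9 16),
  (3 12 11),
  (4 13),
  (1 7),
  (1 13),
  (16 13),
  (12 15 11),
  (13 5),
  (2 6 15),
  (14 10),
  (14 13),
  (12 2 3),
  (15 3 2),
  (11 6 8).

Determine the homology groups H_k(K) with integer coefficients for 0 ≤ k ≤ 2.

Fix the vertex order 1 < 2 < 3 < 4 < 5 < 6 < 7 < 8 < 9 < 10 < 11 < 12 < 13 < 14 < 15 < 16 and write every simplex with vertices in increasing order. Then dim K = 2 and the simplices of K are:

  0-simplices (16): [1], [2], [3], [4], [5], [6], [7], [8], [9], [10], [11], [12], [13], [14], [15], [16]
  1-simplices (30): (30 of them)
  2-simplices (12): [2,3,12], [2,3,15], [2,6,12], [2,6,15], [3,8,11], [3,8,15], [3,11,12], [6,8,11], [6,8,12], [6,11,15], [8,12,15], [11,12,15]

Hence C_0 ≅ Z^16, C_1 ≅ Z^30, C_2 ≅ Z^12.

The boundary map ∂_1: C_1 → C_0 maps an edge to its endpoints' difference, ∂[p,q] = q − p.
This gives a 16×30 integer matrix of rank 14; reducing to Smith normal form yields diagonal entries (1,1,1,1,1,1,1,1,1,1,1,1,1,1).

∂_2: C_2 → C_1 maps a triangle to the signed sum of its edges. For instance
  ∂[2,6,15] = [6,15] − [2,15] + [2,6],
  ∂[2,3,12] = [3,12] − [2,12] + [2,3].
This gives a 30×12 integer matrix of rank 12; reducing to Smith normal form yields diagonal entries (1,1,1,1,1,1,1,1,1,1,1,2).

Now H_k = ker ∂_k / im ∂_{k+1}, so:

  H_0: rank C_0 − rank ∂_1 = 16 − 14 = 2, and the invariant factors of ∂_1 are all 1, so H_0 ≅ Z^2.
  H_1: rank ker ∂_1 − rank ∂_2 = (30 − 14) − 12 = 4, and ∂_2 has invariant factor 2 > 1, so H_1 ≅ Z^4 × Z/2.
  H_2: rank ker ∂_2 − rank ∂_3 = (12 − 12) − 0 = 0, and there is no ∂_3, so H_2 ≅ 0.

H_0 = Z^2,  H_1 = Z^4 × Z/2,  H_2 = 0.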